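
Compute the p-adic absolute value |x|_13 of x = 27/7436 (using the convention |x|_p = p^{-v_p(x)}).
|27/7436|_13 = 169

Step 1 — compute v_13(x) by factoring powers of 13 out of the numerator and denominator: v_13(27/7436) = -2. Step 2 — apply |x|_p = p^{-v_p(x)} = 13^{2} = 169.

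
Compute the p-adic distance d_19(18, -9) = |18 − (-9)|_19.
d_19(18, -9) = 1

Step 1 — x − y = 18 − (-9) = 27. Step 2 — v_19(27) = 0 (factor: 27 = (19^0 · 27); the sign does not affect v_p). Step 3 — |x − y|_19 = 19^{0} = 1.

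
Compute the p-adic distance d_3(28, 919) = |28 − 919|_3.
d_3(28, 919) = 1/81

Step 1 — x − y = 28 − 919 = -891. Step 2 — v_3(-891) = 4 (factor: -891 = −(3^4 · 11); the sign does not affect v_p). Step 3 — |x − y|_3 = 3^{-4} = 1/81.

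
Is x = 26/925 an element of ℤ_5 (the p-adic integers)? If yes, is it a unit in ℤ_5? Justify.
x ∉ ℤ_5 (v_5(x) = -2 < 0)

ℤ_5 = {x ∈ ℚ_5 : v_5(x) ≥ 0} and ℤ_5^× = {x ∈ ℤ_5 : v_5(x) = 0}. Here v_5(26/925) = v_5(num) − v_5(den) = -2; compare against these criteria.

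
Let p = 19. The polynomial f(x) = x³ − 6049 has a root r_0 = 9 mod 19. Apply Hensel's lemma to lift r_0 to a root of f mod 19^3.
r_2 = 845 (mod 6859)

Hensel: r_{i+1} = r_i − f(r_i)/f′(r_i) mod 19^{i+2}, where f′(x) = 3x². Iterate:
  r_0 = 9 (mod 19)
  r_1 = 123 (mod 361)
  r_2 = 845 (mod 6859)
Final: r = 845 with f(r) ≡ 0 mod 19^3.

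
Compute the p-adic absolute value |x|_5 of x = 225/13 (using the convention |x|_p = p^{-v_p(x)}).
|225/13|_5 = 1/25

Step 1 — compute v_5(x) by factoring powers of 5 out of the numerator and denominator: v_5(225/13) = 2. Step 2 — apply |x|_p = p^{-v_p(x)} = 5^{-2} = 1/25.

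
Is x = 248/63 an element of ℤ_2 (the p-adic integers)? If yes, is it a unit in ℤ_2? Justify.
x ∈ ℤ_2 but not a unit; v_2(x) = 3 > 0

ℤ_2 = {x ∈ ℚ_2 : v_2(x) ≥ 0} and ℤ_2^× = {x ∈ ℤ_2 : v_2(x) = 0}. Here v_2(248/63) = v_2(num) − v_2(den) = 3; compare against these criteria.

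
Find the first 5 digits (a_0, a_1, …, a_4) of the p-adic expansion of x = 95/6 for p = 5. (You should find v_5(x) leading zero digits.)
(a_0, …, a_4) = (0, 4, 4, 0, 4)

v_5(95/6) = 1, so a_0 = ... = a_0 = 0. Factor out: x = 5^1 · u with u = 19/6 a unit in ℤ_5. Expand u iteratively via a_{v+i} = u_i mod 5, u_{i+1} = (u_i − a_{v+i})/5:
  u_0 = 19/6;  a_1 = 4;  u_1 = (u_0 − 4)/5 = -1/6
  u_1 = -1/6;  a_2 = 4;  u_2 = (u_1 − 4)/5 = -5/6
  u_2 = -5/6;  a_3 = 0;  u_3 = (u_2 − 0)/5 = -1/6
  u_3 = -1/6;  a_4 = 4;  u_4 = (u_3 − 4)/5 = -5/6
Digits: (0, 4, 4, 0, 4).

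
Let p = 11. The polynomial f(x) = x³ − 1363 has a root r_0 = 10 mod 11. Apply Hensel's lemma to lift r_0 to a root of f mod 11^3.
r_2 = 131 (mod 1331)

Hensel: r_{i+1} = r_i − f(r_i)/f′(r_i) mod 11^{i+2}, where f′(x) = 3x². Iterate:
  r_0 = 10 (mod 11)
  r_1 = 10 (mod 121)
  r_2 = 131 (mod 1331)
Final: r = 131 with f(r) ≡ 0 mod 11^3.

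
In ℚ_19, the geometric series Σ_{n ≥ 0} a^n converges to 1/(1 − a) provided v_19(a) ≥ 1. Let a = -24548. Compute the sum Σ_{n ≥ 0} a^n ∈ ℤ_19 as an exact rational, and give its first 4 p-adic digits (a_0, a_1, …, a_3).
Σ a^n = 1/(1 − a) = 1/24549;  first 4 digits = (1, 0, 8, 15)

v_19(a) = 2 ≥ 1, so the series converges in ℤ_19 to 1/(1 − a) = 1/(1 − (-24548)) = 1/24549. Expand this rational in ℤ_19: compute digits iteratively via d_i = x_i mod 19, x_{i+1} = (x_i − d_i)/19. The first 4 digits are (1, 0, 8, 15).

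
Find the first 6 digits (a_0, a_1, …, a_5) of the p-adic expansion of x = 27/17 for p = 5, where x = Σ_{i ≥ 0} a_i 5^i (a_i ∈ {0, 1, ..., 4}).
(a_0, …, a_5) = (1, 1, 1, 3, 2, 3)

v_5(27/17) = 0 (numerator and denominator both coprime to 5), so x ∈ ℤ_5^×. Compute digits iteratively via a_i = x_i mod 5, x_{i+1} = (x_i − a_i)/5, with x_0 = x:
  x_0 = 27/17;  a_0 = 1;  x_1 = (x_0 − 1)/5 = 2/17
  x_1 = 2/17;  a_1 = 1;  x_2 = (x_1 − 1)/5 = -3/17
  x_2 = -3/17;  a_2 = 1;  x_3 = (x_2 − 1)/5 = -4/17
  x_3 = -4/17;  a_3 = 3;  x_4 = (x_3 − 3)/5 = -11/17
  x_4 = -11/17;  a_4 = 2;  x_5 = (x_4 − 2)/5 = -9/17
  x_5 = -9/17;  a_5 = 3;  x_6 = (x_5 − 3)/5 = -12/17
Digits: (1, 1, 1, 3, 2, 3).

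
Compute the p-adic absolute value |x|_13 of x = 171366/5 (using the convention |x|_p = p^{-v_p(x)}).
|171366/5|_13 = 1/28561

Step 1 — compute v_13(x) by factoring powers of 13 out of the numerator and denominator: v_13(171366/5) = 4. Step 2 — apply |x|_p = p^{-v_p(x)} = 13^{-4} = 1/28561.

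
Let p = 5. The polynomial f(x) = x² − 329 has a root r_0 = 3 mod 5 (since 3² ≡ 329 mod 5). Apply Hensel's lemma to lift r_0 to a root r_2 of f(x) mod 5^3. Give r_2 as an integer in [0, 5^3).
r_2 = 73 (mod 125)

Hensel's recurrence: r_{i+1} = r_i − f(r_i)·(f′(r_i))^{-1} mod 5^{i+2}, with f′(x) = 2x. Iterate:
  r_0 = 3 (mod 5)
  r_1 = 23 (mod 25)
  r_2 = 73 (mod 125)
Final: r_2 = 73, and one checks f(r_2) ≡ 0 mod 5^3.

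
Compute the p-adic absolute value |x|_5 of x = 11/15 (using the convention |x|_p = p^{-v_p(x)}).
|11/15|_5 = 5

Step 1 — compute v_5(x) by factoring powers of 5 out of the numerator and denominator: v_5(11/15) = -1. Step 2 — apply |x|_p = p^{-v_p(x)} = 5^{1} = 5.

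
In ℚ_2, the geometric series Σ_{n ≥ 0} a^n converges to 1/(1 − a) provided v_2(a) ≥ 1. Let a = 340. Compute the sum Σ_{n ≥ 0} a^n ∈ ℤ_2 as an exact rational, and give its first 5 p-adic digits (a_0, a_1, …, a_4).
Σ a^n = 1/(1 − a) = -1/339;  first 5 digits = (1, 0, 1, 0, 0)

v_2(a) = 2 ≥ 1, so the series converges in ℤ_2 to 1/(1 − a) = 1/(1 − 340) = -1/339. Expand this rational in ℤ_2: compute digits iteratively via d_i = x_i mod 2, x_{i+1} = (x_i − d_i)/2. The first 5 digits are (1, 0, 1, 0, 0).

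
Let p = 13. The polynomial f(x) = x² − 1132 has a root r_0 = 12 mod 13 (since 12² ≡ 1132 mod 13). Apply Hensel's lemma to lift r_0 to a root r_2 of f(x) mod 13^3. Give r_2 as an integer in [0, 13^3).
r_2 = 870 (mod 2197)

Hensel's recurrence: r_{i+1} = r_i − f(r_i)·(f′(r_i))^{-1} mod 13^{i+2}, with f′(x) = 2x. Iterate:
  r_0 = 12 (mod 13)
  r_1 = 25 (mod 169)
  r_2 = 870 (mod 2197)
Final: r_2 = 870, and one checks f(r_2) ≡ 0 mod 13^3.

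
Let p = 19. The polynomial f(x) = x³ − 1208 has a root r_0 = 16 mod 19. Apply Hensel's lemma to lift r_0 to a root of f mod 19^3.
r_2 = 6514 (mod 6859)

Hensel: r_{i+1} = r_i − f(r_i)/f′(r_i) mod 19^{i+2}, where f′(x) = 3x². Iterate:
  r_0 = 16 (mod 19)
  r_1 = 16 (mod 361)
  r_2 = 6514 (mod 6859)
Final: r = 6514 with f(r) ≡ 0 mod 19^3.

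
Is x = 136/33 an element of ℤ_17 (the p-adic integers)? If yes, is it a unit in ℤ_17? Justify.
x ∈ ℤ_17 but not a unit; v_17(x) = 1 > 0

ℤ_17 = {x ∈ ℚ_17 : v_17(x) ≥ 0} and ℤ_17^× = {x ∈ ℤ_17 : v_17(x) = 0}. Here v_17(136/33) = v_17(num) − v_17(den) = 1; compare against these criteria.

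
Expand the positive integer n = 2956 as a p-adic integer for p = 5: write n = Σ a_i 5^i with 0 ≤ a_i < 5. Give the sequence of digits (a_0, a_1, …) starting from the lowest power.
(a_0, a_1, …) = (1, 1, 3, 3, 4)

Repeated division by 5 gives the digits low-to-high: 2956 = 1 + 1·5^1 + 3·5^2 + 3·5^3 + 4·5^4. Digit sequence: (1, 1, 3, 3, 4).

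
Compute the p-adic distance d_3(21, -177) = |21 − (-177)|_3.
d_3(21, -177) = 1/9

Step 1 — x − y = 21 − (-177) = 198. Step 2 — v_3(198) = 2 (factor: 198 = (3^2 · 22); the sign does not affect v_p). Step 3 — |x − y|_3 = 3^{-2} = 1/9.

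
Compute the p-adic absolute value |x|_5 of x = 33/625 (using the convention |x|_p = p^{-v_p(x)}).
|33/625|_5 = 625

Step 1 — compute v_5(x) by factoring powers of 5 out of the numerator and denominator: v_5(33/625) = -4. Step 2 — apply |x|_p = p^{-v_p(x)} = 5^{4} = 625.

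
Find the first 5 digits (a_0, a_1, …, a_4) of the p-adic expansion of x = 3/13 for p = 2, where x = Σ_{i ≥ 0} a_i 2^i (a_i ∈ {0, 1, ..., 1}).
(a_0, …, a_4) = (1, 1, 1, 1, 0)

v_2(3/13) = 0 (numerator and denominator both coprime to 2), so x ∈ ℤ_2^×. Compute digits iteratively via a_i = x_i mod 2, x_{i+1} = (x_i − a_i)/2, with x_0 = x:
  x_0 = 3/13;  a_0 = 1;  x_1 = (x_0 − 1)/2 = -5/13
  x_1 = -5/13;  a_1 = 1;  x_2 = (x_1 − 1)/2 = -9/13
  x_2 = -9/13;  a_2 = 1;  x_3 = (x_2 − 1)/2 = -11/13
  x_3 = -11/13;  a_3 = 1;  x_4 = (x_3 − 1)/2 = -12/13
  x_4 = -12/13;  a_4 = 0;  x_5 = (x_4 − 0)/2 = -6/13
Digits: (1, 1, 1, 1, 0).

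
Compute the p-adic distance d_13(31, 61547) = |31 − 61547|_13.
d_13(31, 61547) = 1/2197

Step 1 — x − y = 31 − 61547 = -61516. Step 2 — v_13(-61516) = 3 (factor: -61516 = −(13^3 · 28); the sign does not affect v_p). Step 3 — |x − y|_13 = 13^{-3} = 1/2197.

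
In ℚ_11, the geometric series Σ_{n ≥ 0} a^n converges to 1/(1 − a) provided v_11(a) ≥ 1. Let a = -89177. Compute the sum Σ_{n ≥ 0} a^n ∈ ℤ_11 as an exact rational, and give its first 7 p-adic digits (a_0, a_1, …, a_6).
Σ a^n = 1/(1 − a) = 1/89178;  first 7 digits = (1, 0, 0, 10, 4, 10, 0)

v_11(a) = 3 ≥ 1, so the series converges in ℤ_11 to 1/(1 − a) = 1/(1 − (-89177)) = 1/89178. Expand this rational in ℤ_11: compute digits iteratively via d_i = x_i mod 11, x_{i+1} = (x_i − d_i)/11. The first 7 digits are (1, 0, 0, 10, 4, 10, 0).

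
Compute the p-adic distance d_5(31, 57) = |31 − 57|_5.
d_5(31, 57) = 1

Step 1 — x − y = 31 − 57 = -26. Step 2 — v_5(-26) = 0 (factor: -26 = −(5^0 · 26); the sign does not affect v_p). Step 3 — |x − y|_5 = 5^{0} = 1.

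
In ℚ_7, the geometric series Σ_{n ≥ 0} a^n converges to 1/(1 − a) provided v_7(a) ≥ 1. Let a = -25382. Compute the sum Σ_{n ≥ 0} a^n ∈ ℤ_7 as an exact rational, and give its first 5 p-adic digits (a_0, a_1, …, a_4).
Σ a^n = 1/(1 − a) = 1/25383;  first 5 digits = (1, 0, 0, 3, 3)

v_7(a) = 3 ≥ 1, so the series converges in ℤ_7 to 1/(1 − a) = 1/(1 − (-25382)) = 1/25383. Expand this rational in ℤ_7: compute digits iteratively via d_i = x_i mod 7, x_{i+1} = (x_i − d_i)/7. The first 5 digits are (1, 0, 0, 3, 3).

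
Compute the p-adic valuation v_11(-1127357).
v_11(-1127357) = 5

v_11(n) is the largest exponent k such that 11^k divides n. Factor out: -1127357 = -11^5 · 7. (Sign doesn't affect v_p.) So v_11(-1127357) = 5.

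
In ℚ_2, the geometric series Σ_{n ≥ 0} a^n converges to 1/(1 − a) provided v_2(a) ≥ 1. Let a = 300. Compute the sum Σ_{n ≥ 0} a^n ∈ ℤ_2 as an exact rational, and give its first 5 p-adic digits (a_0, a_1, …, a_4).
Σ a^n = 1/(1 − a) = -1/299;  first 5 digits = (1, 0, 1, 1, 1)

v_2(a) = 2 ≥ 1, so the series converges in ℤ_2 to 1/(1 − a) = 1/(1 − 300) = -1/299. Expand this rational in ℤ_2: compute digits iteratively via d_i = x_i mod 2, x_{i+1} = (x_i − d_i)/2. The first 5 digits are (1, 0, 1, 1, 1).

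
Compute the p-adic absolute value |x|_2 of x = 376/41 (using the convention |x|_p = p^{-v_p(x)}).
|376/41|_2 = 1/8

Step 1 — compute v_2(x) by factoring powers of 2 out of the numerator and denominator: v_2(376/41) = 3. Step 2 — apply |x|_p = p^{-v_p(x)} = 2^{-3} = 1/8.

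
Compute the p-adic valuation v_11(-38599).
v_11(-38599) = 3

v_11(n) is the largest exponent k such that 11^k divides n. Factor out: -38599 = -11^3 · 29. (Sign doesn't affect v_p.) So v_11(-38599) = 3.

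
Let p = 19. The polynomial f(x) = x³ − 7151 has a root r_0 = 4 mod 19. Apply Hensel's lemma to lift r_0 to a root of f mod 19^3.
r_2 = 1182 (mod 6859)

Hensel: r_{i+1} = r_i − f(r_i)/f′(r_i) mod 19^{i+2}, where f′(x) = 3x². Iterate:
  r_0 = 4 (mod 19)
  r_1 = 99 (mod 361)
  r_2 = 1182 (mod 6859)
Final: r = 1182 with f(r) ≡ 0 mod 19^3.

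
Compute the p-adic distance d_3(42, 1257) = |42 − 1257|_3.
d_3(42, 1257) = 1/243

Step 1 — x − y = 42 − 1257 = -1215. Step 2 — v_3(-1215) = 5 (factor: -1215 = −(3^5 · 5); the sign does not affect v_p). Step 3 — |x − y|_3 = 3^{-5} = 1/243.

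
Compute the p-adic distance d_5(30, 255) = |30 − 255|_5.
d_5(30, 255) = 1/25

Step 1 — x − y = 30 − 255 = -225. Step 2 — v_5(-225) = 2 (factor: -225 = −(5^2 · 9); the sign does not affect v_p). Step 3 — |x − y|_5 = 5^{-2} = 1/25.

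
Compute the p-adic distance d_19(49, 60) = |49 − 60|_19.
d_19(49, 60) = 1

Step 1 — x − y = 49 − 60 = -11. Step 2 — v_19(-11) = 0 (factor: -11 = −(19^0 · 11); the sign does not affect v_p). Step 3 — |x − y|_19 = 19^{0} = 1.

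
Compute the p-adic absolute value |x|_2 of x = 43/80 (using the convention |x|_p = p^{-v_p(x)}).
|43/80|_2 = 16

Step 1 — compute v_2(x) by factoring powers of 2 out of the numerator and denominator: v_2(43/80) = -4. Step 2 — apply |x|_p = p^{-v_p(x)} = 2^{4} = 16.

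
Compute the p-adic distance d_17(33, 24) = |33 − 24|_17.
d_17(33, 24) = 1

Step 1 — x − y = 33 − 24 = 9. Step 2 — v_17(9) = 0 (factor: 9 = (17^0 · 9); the sign does not affect v_p). Step 3 — |x − y|_17 = 17^{0} = 1.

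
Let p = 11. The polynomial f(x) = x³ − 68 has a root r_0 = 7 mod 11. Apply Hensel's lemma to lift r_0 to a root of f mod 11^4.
r_3 = 13581 (mod 14641)

Hensel: r_{i+1} = r_i − f(r_i)/f′(r_i) mod 11^{i+2}, where f′(x) = 3x². Iterate:
  r_0 = 7 (mod 11)
  r_1 = 29 (mod 121)
  r_2 = 271 (mod 1331)
  r_3 = 13581 (mod 14641)
Final: r = 13581 with f(r) ≡ 0 mod 11^4.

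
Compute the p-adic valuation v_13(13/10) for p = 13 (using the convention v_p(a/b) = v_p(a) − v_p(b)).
v_13(13/10) = 1

Factor powers of 13 from the numerator and denominator of the reduced fraction: 13 = 13^1 · 1 and 10 = 13^0 · 10. Apply v_p(a/b) = v_p(a) − v_p(b): v_13(13/10) = 1 − 0 = 1.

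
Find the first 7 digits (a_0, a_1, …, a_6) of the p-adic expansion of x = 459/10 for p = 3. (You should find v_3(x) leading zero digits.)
(a_0, …, a_6) = (0, 0, 0, 2, 2, 2, 0)

v_3(459/10) = 3, so a_0 = ... = a_2 = 0. Factor out: x = 3^3 · u with u = 17/10 a unit in ℤ_3. Expand u iteratively via a_{v+i} = u_i mod 3, u_{i+1} = (u_i − a_{v+i})/3:
  u_0 = 17/10;  a_3 = 2;  u_1 = (u_0 − 2)/3 = -1/10
  u_1 = -1/10;  a_4 = 2;  u_2 = (u_1 − 2)/3 = -7/10
  u_2 = -7/10;  a_5 = 2;  u_3 = (u_2 − 2)/3 = -9/10
  u_3 = -9/10;  a_6 = 0;  u_4 = (u_3 − 0)/3 = -3/10
Digits: (0, 0, 0, 2, 2, 2, 0).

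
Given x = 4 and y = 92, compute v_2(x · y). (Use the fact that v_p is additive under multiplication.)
v_2(368) = 4

v_p(x) = 2 (factor: 4 = 2^2 · 1); v_p(y) = 2 (factor: 92 = 2^2 · 23). Additivity: v_p(xy) = v_p(x) + v_p(y) = 2 + 2 = 4. (Direct check: xy = 368 = 2^4 · (23).)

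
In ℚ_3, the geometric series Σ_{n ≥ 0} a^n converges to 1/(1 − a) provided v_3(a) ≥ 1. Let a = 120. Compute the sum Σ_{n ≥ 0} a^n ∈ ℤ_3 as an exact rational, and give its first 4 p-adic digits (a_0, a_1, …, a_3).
Σ a^n = 1/(1 − a) = -1/119;  first 4 digits = (1, 1, 2, 1)

v_3(a) = 1 ≥ 1, so the series converges in ℤ_3 to 1/(1 − a) = 1/(1 − 120) = -1/119. Expand this rational in ℤ_3: compute digits iteratively via d_i = x_i mod 3, x_{i+1} = (x_i − d_i)/3. The first 4 digits are (1, 1, 2, 1).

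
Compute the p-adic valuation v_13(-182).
v_13(-182) = 1

v_13(n) is the largest exponent k such that 13^k divides n. Factor out: -182 = -13^1 · 14. (Sign doesn't affect v_p.) So v_13(-182) = 1.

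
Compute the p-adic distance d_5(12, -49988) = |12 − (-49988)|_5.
d_5(12, -49988) = 1/3125

Step 1 — x − y = 12 − (-49988) = 50000. Step 2 — v_5(50000) = 5 (factor: 50000 = (5^5 · 16); the sign does not affect v_p). Step 3 — |x − y|_5 = 5^{-5} = 1/3125.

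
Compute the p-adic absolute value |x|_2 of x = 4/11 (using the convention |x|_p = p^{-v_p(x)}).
|4/11|_2 = 1/4

Step 1 — compute v_2(x) by factoring powers of 2 out of the numerator and denominator: v_2(4/11) = 2. Step 2 — apply |x|_p = p^{-v_p(x)} = 2^{-2} = 1/4.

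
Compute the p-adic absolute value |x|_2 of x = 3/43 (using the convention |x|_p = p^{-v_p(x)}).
|3/43|_2 = 1

Step 1 — compute v_2(x) by factoring powers of 2 out of the numerator and denominator: v_2(3/43) = 0. Step 2 — apply |x|_p = p^{-v_p(x)} = 2^{0} = 1.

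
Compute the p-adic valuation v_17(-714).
v_17(-714) = 1

v_17(n) is the largest exponent k such that 17^k divides n. Factor out: -714 = -17^1 · 42. (Sign doesn't affect v_p.) So v_17(-714) = 1.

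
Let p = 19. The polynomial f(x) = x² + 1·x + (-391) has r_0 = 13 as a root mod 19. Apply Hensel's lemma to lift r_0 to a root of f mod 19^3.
r_2 = 4326 (mod 6859)

Hensel: r_{i+1} = r_i − f(r_i)·(f′(r_i))^{-1} mod 19^{i+2}, f′(x) = 2x + 1. Iterate:
  r_0 = 13 (mod 19)
  r_1 = 355 (mod 361)
  r_2 = 4326 (mod 6859)
Final: r = 4326 satisfies f(r) ≡ 0 mod 19^3.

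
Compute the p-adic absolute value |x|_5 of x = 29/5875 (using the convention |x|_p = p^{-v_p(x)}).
|29/5875|_5 = 125

Step 1 — compute v_5(x) by factoring powers of 5 out of the numerator and denominator: v_5(29/5875) = -3. Step 2 — apply |x|_p = p^{-v_p(x)} = 5^{3} = 125.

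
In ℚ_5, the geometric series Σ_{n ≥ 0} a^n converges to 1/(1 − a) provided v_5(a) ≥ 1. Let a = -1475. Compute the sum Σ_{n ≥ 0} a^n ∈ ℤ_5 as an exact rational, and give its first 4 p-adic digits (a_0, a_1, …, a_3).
Σ a^n = 1/(1 − a) = 1/1476;  first 4 digits = (1, 0, 1, 3)

v_5(a) = 2 ≥ 1, so the series converges in ℤ_5 to 1/(1 − a) = 1/(1 − (-1475)) = 1/1476. Expand this rational in ℤ_5: compute digits iteratively via d_i = x_i mod 5, x_{i+1} = (x_i − d_i)/5. The first 4 digits are (1, 0, 1, 3).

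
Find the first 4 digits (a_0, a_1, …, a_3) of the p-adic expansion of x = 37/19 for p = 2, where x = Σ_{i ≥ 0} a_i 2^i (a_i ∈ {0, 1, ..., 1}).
(a_0, …, a_3) = (1, 1, 1, 0)

v_2(37/19) = 0 (numerator and denominator both coprime to 2), so x ∈ ℤ_2^×. Compute digits iteratively via a_i = x_i mod 2, x_{i+1} = (x_i − a_i)/2, with x_0 = x:
  x_0 = 37/19;  a_0 = 1;  x_1 = (x_0 − 1)/2 = 9/19
  x_1 = 9/19;  a_1 = 1;  x_2 = (x_1 − 1)/2 = -5/19
  x_2 = -5/19;  a_2 = 1;  x_3 = (x_2 − 1)/2 = -12/19
  x_3 = -12/19;  a_3 = 0;  x_4 = (x_3 − 0)/2 = -6/19
Digits: (1, 1, 1, 0).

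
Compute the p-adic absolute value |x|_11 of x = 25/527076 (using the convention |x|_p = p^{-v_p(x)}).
|25/527076|_11 = 14641

Step 1 — compute v_11(x) by factoring powers of 11 out of the numerator and denominator: v_11(25/527076) = -4. Step 2 — apply |x|_p = p^{-v_p(x)} = 11^{4} = 14641.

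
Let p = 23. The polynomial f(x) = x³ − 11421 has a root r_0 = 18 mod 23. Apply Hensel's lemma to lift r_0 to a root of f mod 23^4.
r_3 = 68926 (mod 279841)

Hensel: r_{i+1} = r_i − f(r_i)/f′(r_i) mod 23^{i+2}, where f′(x) = 3x². Iterate:
  r_0 = 18 (mod 23)
  r_1 = 156 (mod 529)
  r_2 = 8091 (mod 12167)
  r_3 = 68926 (mod 279841)
Final: r = 68926 with f(r) ≡ 0 mod 23^4.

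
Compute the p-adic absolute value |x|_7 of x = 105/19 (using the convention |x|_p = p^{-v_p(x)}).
|105/19|_7 = 1/7

Step 1 — compute v_7(x) by factoring powers of 7 out of the numerator and denominator: v_7(105/19) = 1. Step 2 — apply |x|_p = p^{-v_p(x)} = 7^{-1} = 1/7.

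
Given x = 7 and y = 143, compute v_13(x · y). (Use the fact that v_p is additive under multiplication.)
v_13(1001) = 1

v_p(x) = 0 (factor: 7 = 13^0 · 7); v_p(y) = 1 (factor: 143 = 13^1 · 11). Additivity: v_p(xy) = v_p(x) + v_p(y) = 0 + 1 = 1. (Direct check: xy = 1001 = 13^1 · (77).)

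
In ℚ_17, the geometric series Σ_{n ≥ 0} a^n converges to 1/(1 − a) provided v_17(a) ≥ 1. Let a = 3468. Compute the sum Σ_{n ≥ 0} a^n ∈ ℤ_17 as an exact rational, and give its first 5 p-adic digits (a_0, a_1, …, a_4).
Σ a^n = 1/(1 − a) = -1/3467;  first 5 digits = (1, 0, 12, 0, 8)

v_17(a) = 2 ≥ 1, so the series converges in ℤ_17 to 1/(1 − a) = 1/(1 − 3468) = -1/3467. Expand this rational in ℤ_17: compute digits iteratively via d_i = x_i mod 17, x_{i+1} = (x_i − d_i)/17. The first 5 digits are (1, 0, 12, 0, 8).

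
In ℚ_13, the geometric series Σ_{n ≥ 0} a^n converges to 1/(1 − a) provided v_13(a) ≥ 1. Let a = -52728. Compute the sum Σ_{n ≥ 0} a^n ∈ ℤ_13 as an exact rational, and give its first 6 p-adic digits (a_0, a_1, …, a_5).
Σ a^n = 1/(1 − a) = 1/52729;  first 6 digits = (1, 0, 0, 2, 11, 12)

v_13(a) = 3 ≥ 1, so the series converges in ℤ_13 to 1/(1 − a) = 1/(1 − (-52728)) = 1/52729. Expand this rational in ℤ_13: compute digits iteratively via d_i = x_i mod 13, x_{i+1} = (x_i − d_i)/13. The first 6 digits are (1, 0, 0, 2, 11, 12).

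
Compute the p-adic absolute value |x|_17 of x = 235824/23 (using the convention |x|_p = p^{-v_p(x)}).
|235824/23|_17 = 1/4913

Step 1 — compute v_17(x) by factoring powers of 17 out of the numerator and denominator: v_17(235824/23) = 3. Step 2 — apply |x|_p = p^{-v_p(x)} = 17^{-3} = 1/4913.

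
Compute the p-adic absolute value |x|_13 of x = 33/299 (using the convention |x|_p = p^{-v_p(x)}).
|33/299|_13 = 13

Step 1 — compute v_13(x) by factoring powers of 13 out of the numerator and denominator: v_13(33/299) = -1. Step 2 — apply |x|_p = p^{-v_p(x)} = 13^{1} = 13.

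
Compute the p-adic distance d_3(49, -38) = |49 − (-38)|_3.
d_3(49, -38) = 1/3

Step 1 — x − y = 49 − (-38) = 87. Step 2 — v_3(87) = 1 (factor: 87 = (3^1 · 29); the sign does not affect v_p). Step 3 — |x − y|_3 = 3^{-1} = 1/3.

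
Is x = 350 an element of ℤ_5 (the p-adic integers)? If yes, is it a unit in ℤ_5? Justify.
x ∈ ℤ_5 but not a unit; v_5(x) = 2 > 0

ℤ_5 = {x ∈ ℚ_5 : v_5(x) ≥ 0} and ℤ_5^× = {x ∈ ℤ_5 : v_5(x) = 0}. Here v_5(350) = v_5(num) − v_5(den) = 2; compare against these criteria.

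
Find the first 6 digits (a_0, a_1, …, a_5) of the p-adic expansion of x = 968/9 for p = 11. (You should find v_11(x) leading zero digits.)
(a_0, …, a_5) = (0, 0, 7, 8, 9, 4)

v_11(968/9) = 2, so a_0 = ... = a_1 = 0. Factor out: x = 11^2 · u with u = 8/9 a unit in ℤ_11. Expand u iteratively via a_{v+i} = u_i mod 11, u_{i+1} = (u_i − a_{v+i})/11:
  u_0 = 8/9;  a_2 = 7;  u_1 = (u_0 − 7)/11 = -5/9
  u_1 = -5/9;  a_3 = 8;  u_2 = (u_1 − 8)/11 = -7/9
  u_2 = -7/9;  a_4 = 9;  u_3 = (u_2 − 9)/11 = -8/9
  u_3 = -8/9;  a_5 = 4;  u_4 = (u_3 − 4)/11 = -4/9
Digits: (0, 0, 7, 8, 9, 4).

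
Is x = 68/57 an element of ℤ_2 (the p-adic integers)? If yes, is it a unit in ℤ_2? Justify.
x ∈ ℤ_2 but not a unit; v_2(x) = 2 > 0

ℤ_2 = {x ∈ ℚ_2 : v_2(x) ≥ 0} and ℤ_2^× = {x ∈ ℤ_2 : v_2(x) = 0}. Here v_2(68/57) = v_2(num) − v_2(den) = 2; compare against these criteria.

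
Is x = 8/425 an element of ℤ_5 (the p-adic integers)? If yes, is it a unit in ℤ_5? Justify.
x ∉ ℤ_5 (v_5(x) = -2 < 0)

ℤ_5 = {x ∈ ℚ_5 : v_5(x) ≥ 0} and ℤ_5^× = {x ∈ ℤ_5 : v_5(x) = 0}. Here v_5(8/425) = v_5(num) − v_5(den) = -2; compare against these criteria.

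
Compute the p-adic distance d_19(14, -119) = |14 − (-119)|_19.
d_19(14, -119) = 1/19

Step 1 — x − y = 14 − (-119) = 133. Step 2 — v_19(133) = 1 (factor: 133 = (19^1 · 7); the sign does not affect v_p). Step 3 — |x − y|_19 = 19^{-1} = 1/19.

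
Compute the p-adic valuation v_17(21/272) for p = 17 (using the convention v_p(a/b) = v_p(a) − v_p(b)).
v_17(21/272) = -1

Factor powers of 17 from the numerator and denominator of the reduced fraction: 21 = 17^0 · 21 and 272 = 17^1 · 16. Apply v_p(a/b) = v_p(a) − v_p(b): v_17(21/272) = 0 − 1 = -1.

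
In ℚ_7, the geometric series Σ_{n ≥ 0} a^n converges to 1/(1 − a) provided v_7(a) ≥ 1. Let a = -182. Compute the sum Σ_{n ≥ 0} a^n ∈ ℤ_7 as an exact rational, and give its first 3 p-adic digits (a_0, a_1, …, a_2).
Σ a^n = 1/(1 − a) = 1/183;  first 3 digits = (1, 2, 0)

v_7(a) = 1 ≥ 1, so the series converges in ℤ_7 to 1/(1 − a) = 1/(1 − (-182)) = 1/183. Expand this rational in ℤ_7: compute digits iteratively via d_i = x_i mod 7, x_{i+1} = (x_i − d_i)/7. The first 3 digits are (1, 2, 0).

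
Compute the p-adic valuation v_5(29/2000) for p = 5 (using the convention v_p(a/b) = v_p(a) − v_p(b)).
v_5(29/2000) = -3

Factor powers of 5 from the numerator and denominator of the reduced fraction: 29 = 5^0 · 29 and 2000 = 5^3 · 16. Apply v_p(a/b) = v_p(a) − v_p(b): v_5(29/2000) = 0 − 3 = -3.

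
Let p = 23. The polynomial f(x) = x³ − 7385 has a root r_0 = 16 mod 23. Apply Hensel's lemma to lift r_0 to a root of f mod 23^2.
r_1 = 499 (mod 529)

Hensel: r_{i+1} = r_i − f(r_i)/f′(r_i) mod 23^{i+2}, where f′(x) = 3x². Iterate:
  r_0 = 16 (mod 23)
  r_1 = 499 (mod 529)
Final: r = 499 with f(r) ≡ 0 mod 23^2.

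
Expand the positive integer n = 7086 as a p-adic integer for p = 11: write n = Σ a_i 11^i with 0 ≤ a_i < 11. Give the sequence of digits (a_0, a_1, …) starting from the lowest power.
(a_0, a_1, …) = (2, 6, 3, 5)

Repeated division by 11 gives the digits low-to-high: 7086 = 2 + 6·11^1 + 3·11^2 + 5·11^3. Digit sequence: (2, 6, 3, 5).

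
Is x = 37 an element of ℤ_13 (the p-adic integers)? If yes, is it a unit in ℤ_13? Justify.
x ∈ ℤ_13^× (unit); v_13(x) = 0

ℤ_13 = {x ∈ ℚ_13 : v_13(x) ≥ 0} and ℤ_13^× = {x ∈ ℤ_13 : v_13(x) = 0}. Here v_13(37) = v_13(num) − v_13(den) = 0; compare against these criteria.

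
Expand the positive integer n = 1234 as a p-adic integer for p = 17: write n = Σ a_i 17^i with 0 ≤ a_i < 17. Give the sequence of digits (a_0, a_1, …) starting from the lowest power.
(a_0, a_1, …) = (10, 4, 4)

Repeated division by 17 gives the digits low-to-high: 1234 = 10 + 4·17^1 + 4·17^2. Digit sequence: (10, 4, 4).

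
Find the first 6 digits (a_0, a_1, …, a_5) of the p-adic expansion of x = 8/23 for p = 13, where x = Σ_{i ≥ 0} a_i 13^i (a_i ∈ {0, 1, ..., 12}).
(a_0, …, a_5) = (6, 12, 3, 11, 11, 7)

v_13(8/23) = 0 (numerator and denominator both coprime to 13), so x ∈ ℤ_13^×. Compute digits iteratively via a_i = x_i mod 13, x_{i+1} = (x_i − a_i)/13, with x_0 = x:
  x_0 = 8/23;  a_0 = 6;  x_1 = (x_0 − 6)/13 = -10/23
  x_1 = -10/23;  a_1 = 12;  x_2 = (x_1 − 12)/13 = -22/23
  x_2 = -22/23;  a_2 = 3;  x_3 = (x_2 − 3)/13 = -7/23
  x_3 = -7/23;  a_3 = 11;  x_4 = (x_3 − 11)/13 = -20/23
  x_4 = -20/23;  a_4 = 11;  x_5 = (x_4 − 11)/13 = -21/23
  x_5 = -21/23;  a_5 = 7;  x_6 = (x_5 − 7)/13 = -14/23
Digits: (6, 12, 3, 11, 11, 7).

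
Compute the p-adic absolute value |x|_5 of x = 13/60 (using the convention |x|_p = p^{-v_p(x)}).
|13/60|_5 = 5

Step 1 — compute v_5(x) by factoring powers of 5 out of the numerator and denominator: v_5(13/60) = -1. Step 2 — apply |x|_p = p^{-v_p(x)} = 5^{1} = 5.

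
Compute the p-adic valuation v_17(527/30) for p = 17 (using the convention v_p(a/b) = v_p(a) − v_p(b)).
v_17(527/30) = 1

Factor powers of 17 from the numerator and denominator of the reduced fraction: 527 = 17^1 · 31 and 30 = 17^0 · 30. Apply v_p(a/b) = v_p(a) − v_p(b): v_17(527/30) = 1 − 0 = 1.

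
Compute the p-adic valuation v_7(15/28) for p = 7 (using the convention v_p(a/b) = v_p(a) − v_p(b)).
v_7(15/28) = -1

Factor powers of 7 from the numerator and denominator of the reduced fraction: 15 = 7^0 · 15 and 28 = 7^1 · 4. Apply v_p(a/b) = v_p(a) − v_p(b): v_7(15/28) = 0 − 1 = -1.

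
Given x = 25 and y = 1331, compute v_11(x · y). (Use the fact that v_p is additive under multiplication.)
v_11(33275) = 3

v_p(x) = 0 (factor: 25 = 11^0 · 25); v_p(y) = 3 (factor: 1331 = 11^3 · 1). Additivity: v_p(xy) = v_p(x) + v_p(y) = 0 + 3 = 3. (Direct check: xy = 33275 = 11^3 · (25).)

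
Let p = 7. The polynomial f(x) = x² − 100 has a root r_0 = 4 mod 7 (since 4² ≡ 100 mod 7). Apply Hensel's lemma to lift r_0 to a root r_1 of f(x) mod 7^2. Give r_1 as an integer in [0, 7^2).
r_1 = 39 (mod 49)

Hensel's recurrence: r_{i+1} = r_i − f(r_i)·(f′(r_i))^{-1} mod 7^{i+2}, with f′(x) = 2x. Iterate:
  r_0 = 4 (mod 7)
  r_1 = 39 (mod 49)
Final: r_1 = 39, and one checks f(r_1) ≡ 0 mod 7^2.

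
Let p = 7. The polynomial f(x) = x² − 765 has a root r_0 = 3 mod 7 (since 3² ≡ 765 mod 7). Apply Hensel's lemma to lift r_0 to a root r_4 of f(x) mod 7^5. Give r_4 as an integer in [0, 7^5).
r_4 = 5372 (mod 16807)

Hensel's recurrence: r_{i+1} = r_i − f(r_i)·(f′(r_i))^{-1} mod 7^{i+2}, with f′(x) = 2x. Iterate:
  r_0 = 3 (mod 7)
  r_1 = 31 (mod 49)
  r_2 = 227 (mod 343)
  r_3 = 570 (mod 2401)
  r_4 = 5372 (mod 16807)
Final: r_4 = 5372, and one checks f(r_4) ≡ 0 mod 7^5.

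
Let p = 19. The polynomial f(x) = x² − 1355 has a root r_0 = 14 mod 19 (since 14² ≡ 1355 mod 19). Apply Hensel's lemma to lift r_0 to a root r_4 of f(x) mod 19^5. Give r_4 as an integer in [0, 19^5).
r_4 = 2175248 (mod 2476099)

Hensel's recurrence: r_{i+1} = r_i − f(r_i)·(f′(r_i))^{-1} mod 19^{i+2}, with f′(x) = 2x. Iterate:
  r_0 = 14 (mod 19)
  r_1 = 223 (mod 361)
  r_2 = 945 (mod 6859)
  r_3 = 90112 (mod 130321)
  r_4 = 2175248 (mod 2476099)
Final: r_4 = 2175248, and one checks f(r_4) ≡ 0 mod 19^5.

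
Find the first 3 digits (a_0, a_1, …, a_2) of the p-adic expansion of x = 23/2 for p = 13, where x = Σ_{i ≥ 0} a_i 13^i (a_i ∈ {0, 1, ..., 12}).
(a_0, …, a_2) = (5, 7, 6)

v_13(23/2) = 0 (numerator and denominator both coprime to 13), so x ∈ ℤ_13^×. Compute digits iteratively via a_i = x_i mod 13, x_{i+1} = (x_i − a_i)/13, with x_0 = x:
  x_0 = 23/2;  a_0 = 5;  x_1 = (x_0 − 5)/13 = 1/2
  x_1 = 1/2;  a_1 = 7;  x_2 = (x_1 − 7)/13 = -1/2
  x_2 = -1/2;  a_2 = 6;  x_3 = (x_2 − 6)/13 = -1/2
Digits: (5, 7, 6).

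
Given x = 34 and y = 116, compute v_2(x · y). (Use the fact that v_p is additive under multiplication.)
v_2(3944) = 3

v_p(x) = 1 (factor: 34 = 2^1 · 17); v_p(y) = 2 (factor: 116 = 2^2 · 29). Additivity: v_p(xy) = v_p(x) + v_p(y) = 1 + 2 = 3. (Direct check: xy = 3944 = 2^3 · (493).)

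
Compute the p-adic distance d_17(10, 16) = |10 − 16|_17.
d_17(10, 16) = 1

Step 1 — x − y = 10 − 16 = -6. Step 2 — v_17(-6) = 0 (factor: -6 = −(17^0 · 6); the sign does not affect v_p). Step 3 — |x − y|_17 = 17^{0} = 1.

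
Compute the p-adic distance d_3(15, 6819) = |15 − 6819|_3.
d_3(15, 6819) = 1/243

Step 1 — x − y = 15 − 6819 = -6804. Step 2 — v_3(-6804) = 5 (factor: -6804 = −(3^5 · 28); the sign does not affect v_p). Step 3 — |x − y|_3 = 3^{-5} = 1/243.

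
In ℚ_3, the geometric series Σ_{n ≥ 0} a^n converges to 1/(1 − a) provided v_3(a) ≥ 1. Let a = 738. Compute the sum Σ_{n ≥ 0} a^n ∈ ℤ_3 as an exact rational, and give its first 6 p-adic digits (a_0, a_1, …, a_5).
Σ a^n = 1/(1 − a) = -1/737;  first 6 digits = (1, 0, 1, 0, 1, 0)

v_3(a) = 2 ≥ 1, so the series converges in ℤ_3 to 1/(1 − a) = 1/(1 − 738) = -1/737. Expand this rational in ℤ_3: compute digits iteratively via d_i = x_i mod 3, x_{i+1} = (x_i − d_i)/3. The first 6 digits are (1, 0, 1, 0, 1, 0).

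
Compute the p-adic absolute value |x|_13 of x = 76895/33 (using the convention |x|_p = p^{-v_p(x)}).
|76895/33|_13 = 1/2197

Step 1 — compute v_13(x) by factoring powers of 13 out of the numerator and denominator: v_13(76895/33) = 3. Step 2 — apply |x|_p = p^{-v_p(x)} = 13^{-3} = 1/2197.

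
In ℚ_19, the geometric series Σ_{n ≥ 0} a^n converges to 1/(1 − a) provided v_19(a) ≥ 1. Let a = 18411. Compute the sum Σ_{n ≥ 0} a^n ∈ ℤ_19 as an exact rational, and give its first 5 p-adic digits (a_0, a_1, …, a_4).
Σ a^n = 1/(1 − a) = -1/18410;  first 5 digits = (1, 0, 13, 2, 17)

v_19(a) = 2 ≥ 1, so the series converges in ℤ_19 to 1/(1 − a) = 1/(1 − 18411) = -1/18410. Expand this rational in ℤ_19: compute digits iteratively via d_i = x_i mod 19, x_{i+1} = (x_i − d_i)/19. The first 5 digits are (1, 0, 13, 2, 17).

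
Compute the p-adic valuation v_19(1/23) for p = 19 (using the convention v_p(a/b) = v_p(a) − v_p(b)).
v_19(1/23) = 0

Factor powers of 19 from the numerator and denominator of the reduced fraction: 1 = 19^0 · 1 and 23 = 19^0 · 23. Apply v_p(a/b) = v_p(a) − v_p(b): v_19(1/23) = 0 − 0 = 0.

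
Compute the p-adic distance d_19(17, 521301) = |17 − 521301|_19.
d_19(17, 521301) = 1/130321

Step 1 — x − y = 17 − 521301 = -521284. Step 2 — v_19(-521284) = 4 (factor: -521284 = −(19^4 · 4); the sign does not affect v_p). Step 3 — |x − y|_19 = 19^{-4} = 1/130321.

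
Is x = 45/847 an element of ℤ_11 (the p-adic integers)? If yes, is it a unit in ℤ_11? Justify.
x ∉ ℤ_11 (v_11(x) = -2 < 0)

ℤ_11 = {x ∈ ℚ_11 : v_11(x) ≥ 0} and ℤ_11^× = {x ∈ ℤ_11 : v_11(x) = 0}. Here v_11(45/847) = v_11(num) − v_11(den) = -2; compare against these criteria.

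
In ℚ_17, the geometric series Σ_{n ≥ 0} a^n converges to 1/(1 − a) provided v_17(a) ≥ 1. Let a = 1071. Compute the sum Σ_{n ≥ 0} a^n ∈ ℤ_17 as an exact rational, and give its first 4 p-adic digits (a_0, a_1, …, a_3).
Σ a^n = 1/(1 − a) = -1/1070;  first 4 digits = (1, 12, 11, 6)

v_17(a) = 1 ≥ 1, so the series converges in ℤ_17 to 1/(1 − a) = 1/(1 − 1071) = -1/1070. Expand this rational in ℤ_17: compute digits iteratively via d_i = x_i mod 17, x_{i+1} = (x_i − d_i)/17. The first 4 digits are (1, 12, 11, 6).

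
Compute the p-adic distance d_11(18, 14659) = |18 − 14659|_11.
d_11(18, 14659) = 1/14641

Step 1 — x − y = 18 − 14659 = -14641. Step 2 — v_11(-14641) = 4 (factor: -14641 = −(11^4 · 1); the sign does not affect v_p). Step 3 — |x − y|_11 = 11^{-4} = 1/14641.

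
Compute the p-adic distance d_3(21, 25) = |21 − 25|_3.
d_3(21, 25) = 1

Step 1 — x − y = 21 − 25 = -4. Step 2 — v_3(-4) = 0 (factor: -4 = −(3^0 · 4); the sign does not affect v_p). Step 3 — |x − y|_3 = 3^{0} = 1.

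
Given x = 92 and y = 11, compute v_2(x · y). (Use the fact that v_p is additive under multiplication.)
v_2(1012) = 2

v_p(x) = 2 (factor: 92 = 2^2 · 23); v_p(y) = 0 (factor: 11 = 2^0 · 11). Additivity: v_p(xy) = v_p(x) + v_p(y) = 2 + 0 = 2. (Direct check: xy = 1012 = 2^2 · (253).)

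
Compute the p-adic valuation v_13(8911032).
v_13(8911032) = 5

v_13(n) is the largest exponent k such that 13^k divides n. Factor out: 8911032 = 13^5 · 24. (Sign doesn't affect v_p.) So v_13(8911032) = 5.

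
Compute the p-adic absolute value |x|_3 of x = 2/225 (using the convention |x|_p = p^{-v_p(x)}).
|2/225|_3 = 9

Step 1 — compute v_3(x) by factoring powers of 3 out of the numerator and denominator: v_3(2/225) = -2. Step 2 — apply |x|_p = p^{-v_p(x)} = 3^{2} = 9.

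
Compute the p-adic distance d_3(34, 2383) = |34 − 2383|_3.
d_3(34, 2383) = 1/81

Step 1 — x − y = 34 − 2383 = -2349. Step 2 — v_3(-2349) = 4 (factor: -2349 = −(3^4 · 29); the sign does not affect v_p). Step 3 — |x − y|_3 = 3^{-4} = 1/81.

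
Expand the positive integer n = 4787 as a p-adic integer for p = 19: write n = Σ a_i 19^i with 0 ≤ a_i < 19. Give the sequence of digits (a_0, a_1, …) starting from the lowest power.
(a_0, a_1, …) = (18, 4, 13)

Repeated division by 19 gives the digits low-to-high: 4787 = 18 + 4·19^1 + 13·19^2. Digit sequence: (18, 4, 13).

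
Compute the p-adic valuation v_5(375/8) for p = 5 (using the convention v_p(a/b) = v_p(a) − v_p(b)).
v_5(375/8) = 3

Factor powers of 5 from the numerator and denominator of the reduced fraction: 375 = 5^3 · 3 and 8 = 5^0 · 8. Apply v_p(a/b) = v_p(a) − v_p(b): v_5(375/8) = 3 − 0 = 3.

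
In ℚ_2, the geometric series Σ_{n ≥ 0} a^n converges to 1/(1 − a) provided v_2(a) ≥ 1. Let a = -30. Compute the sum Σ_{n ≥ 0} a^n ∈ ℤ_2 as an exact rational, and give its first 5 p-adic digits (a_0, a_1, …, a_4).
Σ a^n = 1/(1 − a) = 1/31;  first 5 digits = (1, 1, 1, 1, 1)

v_2(a) = 1 ≥ 1, so the series converges in ℤ_2 to 1/(1 − a) = 1/(1 − (-30)) = 1/31. Expand this rational in ℤ_2: compute digits iteratively via d_i = x_i mod 2, x_{i+1} = (x_i − d_i)/2. The first 5 digits are (1, 1, 1, 1, 1).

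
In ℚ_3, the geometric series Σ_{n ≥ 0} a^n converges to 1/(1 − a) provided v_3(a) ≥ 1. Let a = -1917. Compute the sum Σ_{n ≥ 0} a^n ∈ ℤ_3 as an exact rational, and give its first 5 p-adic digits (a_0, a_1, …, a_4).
Σ a^n = 1/(1 − a) = 1/1918;  first 5 digits = (1, 0, 0, 1, 0)

v_3(a) = 3 ≥ 1, so the series converges in ℤ_3 to 1/(1 − a) = 1/(1 − (-1917)) = 1/1918. Expand this rational in ℤ_3: compute digits iteratively via d_i = x_i mod 3, x_{i+1} = (x_i − d_i)/3. The first 5 digits are (1, 0, 0, 1, 0).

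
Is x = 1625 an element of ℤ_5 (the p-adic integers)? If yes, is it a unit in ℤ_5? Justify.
x ∈ ℤ_5 but not a unit; v_5(x) = 3 > 0

ℤ_5 = {x ∈ ℚ_5 : v_5(x) ≥ 0} and ℤ_5^× = {x ∈ ℤ_5 : v_5(x) = 0}. Here v_5(1625) = v_5(num) − v_5(den) = 3; compare against these criteria.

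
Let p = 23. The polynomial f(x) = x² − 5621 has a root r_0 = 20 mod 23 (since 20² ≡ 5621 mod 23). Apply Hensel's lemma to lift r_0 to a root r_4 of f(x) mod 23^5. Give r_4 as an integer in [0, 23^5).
r_4 = 4392054 (mod 6436343)

Hensel's recurrence: r_{i+1} = r_i − f(r_i)·(f′(r_i))^{-1} mod 23^{i+2}, with f′(x) = 2x. Iterate:
  r_0 = 20 (mod 23)
  r_1 = 296 (mod 529)
  r_2 = 11934 (mod 12167)
  r_3 = 194439 (mod 279841)
  r_4 = 4392054 (mod 6436343)
Final: r_4 = 4392054, and one checks f(r_4) ≡ 0 mod 23^5.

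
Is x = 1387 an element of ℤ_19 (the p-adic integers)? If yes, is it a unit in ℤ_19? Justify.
x ∈ ℤ_19 but not a unit; v_19(x) = 1 > 0

ℤ_19 = {x ∈ ℚ_19 : v_19(x) ≥ 0} and ℤ_19^× = {x ∈ ℤ_19 : v_19(x) = 0}. Here v_19(1387) = v_19(num) − v_19(den) = 1; compare against these criteria.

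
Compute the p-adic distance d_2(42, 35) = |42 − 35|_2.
d_2(42, 35) = 1

Step 1 — x − y = 42 − 35 = 7. Step 2 — v_2(7) = 0 (factor: 7 = (2^0 · 7); the sign does not affect v_p). Step 3 — |x − y|_2 = 2^{0} = 1.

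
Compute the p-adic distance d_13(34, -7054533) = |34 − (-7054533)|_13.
d_13(34, -7054533) = 1/371293

Step 1 — x − y = 34 − (-7054533) = 7054567. Step 2 — v_13(7054567) = 5 (factor: 7054567 = (13^5 · 19); the sign does not affect v_p). Step 3 — |x − y|_13 = 13^{-5} = 1/371293.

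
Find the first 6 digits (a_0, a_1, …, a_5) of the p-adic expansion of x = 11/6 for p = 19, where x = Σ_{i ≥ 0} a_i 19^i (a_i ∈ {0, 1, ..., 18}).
(a_0, …, a_5) = (5, 3, 3, 3, 3, 3)

v_19(11/6) = 0 (numerator and denominator both coprime to 19), so x ∈ ℤ_19^×. Compute digits iteratively via a_i = x_i mod 19, x_{i+1} = (x_i − a_i)/19, with x_0 = x:
  x_0 = 11/6;  a_0 = 5;  x_1 = (x_0 − 5)/19 = -1/6
  x_1 = -1/6;  a_1 = 3;  x_2 = (x_1 − 3)/19 = -1/6
  x_2 = -1/6;  a_2 = 3;  x_3 = (x_2 − 3)/19 = -1/6
  x_3 = -1/6;  a_3 = 3;  x_4 = (x_3 − 3)/19 = -1/6
  x_4 = -1/6;  a_4 = 3;  x_5 = (x_4 − 3)/19 = -1/6
  x_5 = -1/6;  a_5 = 3;  x_6 = (x_5 − 3)/19 = -1/6
Digits: (5, 3, 3, 3, 3, 3).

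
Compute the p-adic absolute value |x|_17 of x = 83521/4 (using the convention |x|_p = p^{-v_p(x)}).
|83521/4|_17 = 1/83521

Step 1 — compute v_17(x) by factoring powers of 17 out of the numerator and denominator: v_17(83521/4) = 4. Step 2 — apply |x|_p = p^{-v_p(x)} = 17^{-4} = 1/83521.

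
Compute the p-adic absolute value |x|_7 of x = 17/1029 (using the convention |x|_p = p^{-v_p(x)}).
|17/1029|_7 = 343

Step 1 — compute v_7(x) by factoring powers of 7 out of the numerator and denominator: v_7(17/1029) = -3. Step 2 — apply |x|_p = p^{-v_p(x)} = 7^{3} = 343.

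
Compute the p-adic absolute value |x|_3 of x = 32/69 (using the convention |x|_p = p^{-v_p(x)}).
|32/69|_3 = 3

Step 1 — compute v_3(x) by factoring powers of 3 out of the numerator and denominator: v_3(32/69) = -1. Step 2 — apply |x|_p = p^{-v_p(x)} = 3^{1} = 3.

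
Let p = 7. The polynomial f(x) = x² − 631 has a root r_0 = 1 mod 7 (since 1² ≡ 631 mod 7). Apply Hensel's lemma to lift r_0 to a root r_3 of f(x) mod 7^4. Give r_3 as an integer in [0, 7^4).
r_3 = 953 (mod 2401)

Hensel's recurrence: r_{i+1} = r_i − f(r_i)·(f′(r_i))^{-1} mod 7^{i+2}, with f′(x) = 2x. Iterate:
  r_0 = 1 (mod 7)
  r_1 = 22 (mod 49)
  r_2 = 267 (mod 343)
  r_3 = 953 (mod 2401)
Final: r_3 = 953, and one checks f(r_3) ≡ 0 mod 7^4.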